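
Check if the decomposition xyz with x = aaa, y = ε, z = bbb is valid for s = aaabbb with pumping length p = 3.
Violated: |y| > 0

The decomposition x = aaa, y = ε, z = bbb for s = aaabbb with p = 3
violates the constraint: |y| > 0

|y| = 0, but the pumping lemma requires |y| > 0 (y must be non-empty).

Pumping lemma constraints:
1. xyz = s (decomposition is valid)
2. |xy| ≤ p
3. |y| > 0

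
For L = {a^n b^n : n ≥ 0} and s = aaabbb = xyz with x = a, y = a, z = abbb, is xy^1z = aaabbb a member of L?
Yes

xy¹z = a · a · abbb = aaabbb.
aaabbb = a^3 b^3 has equal counts (3 = 3), so it is in L.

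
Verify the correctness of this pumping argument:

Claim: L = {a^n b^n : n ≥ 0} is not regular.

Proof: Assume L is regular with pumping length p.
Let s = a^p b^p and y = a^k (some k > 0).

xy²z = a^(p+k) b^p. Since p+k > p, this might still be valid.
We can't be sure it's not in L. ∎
The proof is INCORRECT.

Error: The conclusion is wrong.
xy²z = a^(p+k) b^p is definitely NOT in L because the number of a's (p+k) ≠ number of b's (p).
The proof incorrectly doubts what is actually a valid contradiction.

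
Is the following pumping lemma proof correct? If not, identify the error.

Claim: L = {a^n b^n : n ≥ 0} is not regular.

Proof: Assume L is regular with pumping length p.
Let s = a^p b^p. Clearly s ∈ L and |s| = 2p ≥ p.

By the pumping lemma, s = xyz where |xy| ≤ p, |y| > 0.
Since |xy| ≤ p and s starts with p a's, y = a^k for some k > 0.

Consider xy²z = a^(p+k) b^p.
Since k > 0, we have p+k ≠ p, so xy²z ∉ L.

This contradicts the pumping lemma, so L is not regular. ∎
The proof is correct.

This proof is valid because:
1. The string s = a^p b^p is correctly in L
2. The decomposition analysis is correct: y must consist only of a's
3. The contradiction is valid: pumping increases a's but not b's
4. The conclusion follows logically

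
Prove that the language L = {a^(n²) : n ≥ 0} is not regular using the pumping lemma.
Assume for contradiction that L is regular, and let p ≥ 1 be the pumping length given by the pumping lemma.
Choose s = a^(p²). Then s ∈ L and |s| = p² ≥ p.
By the pumping lemma, s = xyz for some x, y, z with |xy| ≤ p, |y| ≥ 1, and xy^i z ∈ L for every i ≥ 0.
Here y = a^k for some k with 1 ≤ k ≤ |xy| ≤ p.

Take i = 2: |xy²z| = p² + k.
Now p² < p² + k ≤ p² + p < p² + 2p + 1 = (p + 1)².
So |xy²z| lies strictly between the consecutive squares p² and (p + 1)², hence is not a perfect square, and xy²z ∉ L.

This contradicts the pumping lemma, which requires xy^i z ∈ L for all i ≥ 0.
Hence L = {a^(n²) : n ≥ 0} is not regular. ∎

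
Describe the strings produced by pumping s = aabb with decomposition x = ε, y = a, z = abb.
{xy^i z : i ≥ 0} = {a^(i+1) b^2 : i ≥ 0} = {abb, aabb, aaabb, ...}

With x = ε, y = a, z = abb: Starting with aabb and pumping the first 'a' (z = abb keeps the second 'a'), we get strings with i+1 a's followed by 2 b's for i = 0, 1, 2, ...; note bb is not produced because z always contributes one a.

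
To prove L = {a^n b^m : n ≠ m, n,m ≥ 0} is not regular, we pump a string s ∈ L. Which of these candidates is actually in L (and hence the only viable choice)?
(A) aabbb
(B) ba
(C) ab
(A) aabbb

The pumping lemma is applied to a string s that lies in L, so first check membership of each option:
- (A) aabbb = a^2 b^3 with 2 ≠ 3, so it is in L ✓
- (B) ba has an a after a b, so it is not of the form a^n b^m and is not in L ✗
- (C) ab = a^1 b^1 has n = m = 1, so it is not in L ✗

Only (A) aabbb is in L, so it is the only candidate that could play the role of s.
(In a complete proof one picks s in terms of the pumping length p so that |s| ≥ p is guaranteed; a fixed string like aabbb illustrates the shape of such an s.)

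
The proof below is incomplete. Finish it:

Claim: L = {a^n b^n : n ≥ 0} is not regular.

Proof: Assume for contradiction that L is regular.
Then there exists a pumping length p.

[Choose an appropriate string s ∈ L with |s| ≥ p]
s = a^p b^p

This string is in L (has equal a's and b's) and has length 2p ≥ p.
Any decomposition xyz with |xy| ≤ p means y consists only of a's,
so pumping will unbalance the counts.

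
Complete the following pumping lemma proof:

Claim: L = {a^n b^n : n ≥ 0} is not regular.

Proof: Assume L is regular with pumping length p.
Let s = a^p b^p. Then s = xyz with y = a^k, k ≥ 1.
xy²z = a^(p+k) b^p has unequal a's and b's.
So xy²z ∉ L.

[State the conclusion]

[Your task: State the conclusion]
This contradicts the pumping lemma for regular languages,
which guarantees xy^i z ∈ L for all i ≥ 0.

Since our assumption that L is regular leads to a contradiction,
we conclude that L = {a^n b^n : n ≥ 0} is NOT regular. ∎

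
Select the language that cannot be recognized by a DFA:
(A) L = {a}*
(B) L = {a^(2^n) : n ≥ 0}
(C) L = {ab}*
(B) {a^(2^n) : n ≥ 0}

(B) L = {a^(2^n) : n ≥ 0} is NOT regular.

The pumping lemma can be used to prove this:
After pumping, length is no longer a power of 2

The other languages are regular because they can be recognized by finite automata.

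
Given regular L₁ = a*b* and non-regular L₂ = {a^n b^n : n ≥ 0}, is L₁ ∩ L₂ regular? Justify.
No — L₁ ∩ L₂ is not regular.

Every string a^n b^n already lies in a*b*, so L₁ ∩ L₂ = {a^n b^n : n ≥ 0} = L₂ itself, which is the standard non-regular language (pump s = a^p b^p).

Note that the bare facts "L₁ regular, L₂ non-regular" do not settle the question by themselves: the closure of regular languages under ∪, ∩, complement and difference applies only when BOTH operands are regular. With a non-regular operand the result can come out regular or non-regular depending on the specific languages, so one has to work out L₁ ∩ L₂ for this particular pair, as above.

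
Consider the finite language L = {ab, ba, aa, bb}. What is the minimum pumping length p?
p = 3

For a finite language L, the pumping lemma holds vacuously if p > max|s| for s ∈ L.

The longest string in L = {ab, ba, aa, bb} has length 2.
If p = 3, then no string s ∈ L has |s| ≥ p, so the condition is vacuously true.

The minimum pumping length is p = 3.

Why no smaller p works: for any p ≤ 2, the longest string s ∈ L has |s| = 2 ≥ p, so it would
have to be pumpable; but pumping up (i = 2, 3, ...) produces ever longer strings, which cannot all lie in the
finite language L. So the pumping property fails for every p ≤ 2.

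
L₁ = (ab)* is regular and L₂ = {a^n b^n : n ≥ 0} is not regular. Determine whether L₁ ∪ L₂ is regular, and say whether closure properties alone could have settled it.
No — L₁ ∪ L₂ is not regular.

Let U = (ab)* ∪ {a^n b^n}. If U were regular, then U ∩ aa*bb* would be regular (closure under intersection with a regular language). But (ab)* ∩ aa*bb* = {ab} and {a^n b^n} ∩ aa*bb* = {a^n b^n : n ≥ 1}, so U ∩ aa*bb* = {a^n b^n : n ≥ 1}, which is not regular. Hence U is not regular.

Note that the bare facts "L₁ regular, L₂ non-regular" do not settle the question by themselves: the closure of regular languages under ∪, ∩, complement and difference applies only when BOTH operands are regular. With a non-regular operand the result can come out regular or non-regular depending on the specific languages, so one has to work out L₁ ∪ L₂ for this particular pair, as above.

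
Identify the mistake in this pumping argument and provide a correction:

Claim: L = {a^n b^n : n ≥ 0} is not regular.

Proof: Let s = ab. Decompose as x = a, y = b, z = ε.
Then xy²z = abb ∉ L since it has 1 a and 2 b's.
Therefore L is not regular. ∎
Error: The string s = ab might be shorter than the pumping length p.

Correction: Choose s = a^p b^p to ensure |s| ≥ p. Also, the decomposition is wrong: with |xy| ≤ p, y cannot include b's when s starts with p a's.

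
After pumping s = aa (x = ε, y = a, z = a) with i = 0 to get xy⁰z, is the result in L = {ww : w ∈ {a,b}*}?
No

xy⁰z = ε · ε · a = a.
a has odd length 1, so it cannot be written as ww and is not in L.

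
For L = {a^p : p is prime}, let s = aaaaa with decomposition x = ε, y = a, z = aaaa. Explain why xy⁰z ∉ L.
xy⁰z = aaaa ∉ L

Pumping with i = 0 replaces y = a by y⁰ = ε:
- Original: s = xyz = aaaaa; aaaaa has length 5, which is prime, so it is in L
- Pumped: xy⁰z = ε · ε · aaaa = aaaa
- aaaa has length 4 = 2 × 2, which is not prime, so it is not in L

The pumping lemma would require xy⁰z ∈ L, so this decomposition yields a contradiction.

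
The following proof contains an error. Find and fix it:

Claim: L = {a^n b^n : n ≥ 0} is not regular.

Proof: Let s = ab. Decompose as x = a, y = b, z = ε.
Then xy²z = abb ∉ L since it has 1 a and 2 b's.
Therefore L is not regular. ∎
Error: The string s = ab might be shorter than the pumping length p.

Correction: Choose s = a^p b^p to ensure |s| ≥ p. Also, the decomposition is wrong: with |xy| ≤ p, y cannot include b's when s starts with p a's.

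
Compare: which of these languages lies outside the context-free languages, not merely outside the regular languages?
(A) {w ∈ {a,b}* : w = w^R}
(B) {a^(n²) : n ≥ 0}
(B) {a^(n²) : n ≥ 0}

(B) {a^(n²) : n ≥ 0} requires the CFL pumping lemma.

- {w ∈ {a,b}* : w = w^R} is context-free (but not regular)
  • Can be shown non-regular with the regular pumping lemma
  • After pumping, the string is no longer symmetric

- {a^(n²) : n ≥ 0} is NOT context-free
  • Requires the CFL pumping lemma to prove
  • Gaps between squares grow unboundedly

The CFL pumping lemma is "stronger" in that it can prove non-membership
in the larger class of context-free languages.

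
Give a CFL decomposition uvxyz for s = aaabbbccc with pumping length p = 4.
u='aa', v='a', x='bb', y='b', z='ccc'

For s = aaabbbccc with pumping length p = 4:

One valid decomposition:
- u = 'aa'
- v = 'a'
- x = 'bb'
- y = 'b'
- z = 'ccc'

Verification:
- uvxyz = 'aa' + 'a' + 'bb' + 'b' + 'ccc' = aaabbbccc ✓
- |vxy| = |'abbb'| = 4 ≤ 4 ✓
- |vy| = |'ab'| = 2 > 0 ✓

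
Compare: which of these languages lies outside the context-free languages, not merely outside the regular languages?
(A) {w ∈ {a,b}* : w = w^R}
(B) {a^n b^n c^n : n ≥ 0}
(B) {a^n b^n c^n : n ≥ 0}

(B) {a^n b^n c^n : n ≥ 0} requires the CFL pumping lemma.

- {w ∈ {a,b}* : w = w^R} is context-free (but not regular)
  • Can be shown non-regular with the regular pumping lemma
  • After pumping, the string is no longer symmetric

- {a^n b^n c^n : n ≥ 0} is NOT context-free
  • Requires the CFL pumping lemma to prove
  • Cannot maintain three equal counts simultaneously

The CFL pumping lemma is "stronger" in that it can prove non-membership
in the larger class of context-free languages.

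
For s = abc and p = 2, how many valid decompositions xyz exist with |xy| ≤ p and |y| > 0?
3

For s = 'abc' with pumping length p = 2:

Constraints: |xy| ≤ 2, |y| > 0

Valid decompositions (|xy| ≤ p, |y| ≥ 1):
  • x='', y='a', z='bc'
  • x='a', y='b', z='c'
  • x='', y='ab', z='c'

Total count: 3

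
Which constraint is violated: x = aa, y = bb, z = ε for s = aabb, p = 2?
Violated: |xy| ≤ p

The decomposition x = aa, y = bb, z = ε for s = aabb with p = 2
violates the constraint: |xy| ≤ p

|xy| = |aabb| = 4 > 2 = p. The decomposition puts too many characters in xy.

Pumping lemma constraints:
1. xyz = s (decomposition is valid)
2. |xy| ≤ p
3. |y| > 0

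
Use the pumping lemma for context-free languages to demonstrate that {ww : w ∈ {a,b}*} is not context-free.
Assume for contradiction that L is context-free, and let p ≥ 1 be the pumping length given by the pumping lemma for CFLs.
Choose s = a^p b^p a^p b^p. Then s ∈ L (take w = a^p b^p) and |s| = 4p ≥ p.
By the CFL pumping lemma, s = uvxyz for some u, v, x, y, z with |vxy| ≤ p, |vy| ≥ 1, and uv^i xy^i z ∈ L for every i ≥ 0.

Write s as four blocks A₁ B₁ A₂ B₂ with A₁ = A₂ = a^p and B₁ = B₂ = b^p. Since |vxy| ≤ p, the window vxy lies inside at most two adjacent blocks. Take i = 0 and let t = uxz, so |t| = 4p − |vy| with 1 ≤ |vy| ≤ p. If |t| is odd, t ∉ L immediately, so assume |vy| is even (hence |vy| ≥ 2) and |t|/2 = 2p − |vy|/2, which satisfies p ≤ |t|/2 ≤ 2p − 1.

Case 1 (vxy inside A₁B₁): t = a^(p−j) b^(p−l) a^p b^p with j + l = |vy|. The second half of t has length < 2p, so it is a suffix of the trailing a^p b^p and ends in b; the first half is a^(p−j) b^(p−l) a^((j+l)/2), which ends in a because (j+l)/2 ≥ 1. The halves differ, so t ∉ L.

Case 2 (vxy inside B₁A₂, straddling the middle): t = a^p b^(p−j) a^(p−l) b^p with j + l = |vy|. If t = ww, then w is a prefix of t of length ≥ p, so w begins with a^p; and w is a suffix of t of length ≥ p, so w ends with b^p. That forces |w| ≥ 2p, contradicting |w| = |t|/2 ≤ 2p − 1. So t ∉ L.

Case 3 (vxy inside A₂B₂): t = a^p b^p a^(p−j) b^(p−l) with j + l = |vy|. The first half of t is a prefix of a^p b^p, so it begins with a; the second half is b^((j+l)/2) a^(p−j) b^(p−l), which begins with b. The halves differ, so t ∉ L.

In every case uv⁰xy⁰z = uxz ∉ L.

This contradicts the CFL pumping lemma, which requires uv^i xy^i z ∈ L for all i ≥ 0.
Hence L = {ww : w ∈ {a,b}*} is not context-free. ∎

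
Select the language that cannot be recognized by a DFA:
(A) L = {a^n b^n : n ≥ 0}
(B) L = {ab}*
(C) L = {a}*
(A) {a^n b^n : n ≥ 0}

(A) L = {a^n b^n : n ≥ 0} is NOT regular.

The pumping lemma can be used to prove this:
After pumping, the number of a's and b's become unequal

The other languages are regular because they can be recognized by finite automata.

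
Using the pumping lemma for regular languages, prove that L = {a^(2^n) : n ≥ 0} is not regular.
Assume for contradiction that L is regular, and let p ≥ 1 be the pumping length given by the pumping lemma.
Choose s = a^(2^p). Then s ∈ L and |s| = 2^p ≥ p.
By the pumping lemma, s = xyz for some x, y, z with |xy| ≤ p, |y| ≥ 1, and xy^i z ∈ L for every i ≥ 0.
Here y = a^k for some k with 1 ≤ k ≤ |xy| ≤ p, and p < 2^p.

Take i = 2: |xy²z| = 2^p + k.
Now 2^p < 2^p + k ≤ 2^p + p < 2^p + 2^p = 2^(p+1).
So |xy²z| lies strictly between the consecutive powers of two 2^p and 2^(p+1), hence is not a power of 2, and xy²z ∉ L.

This contradicts the pumping lemma, which requires xy^i z ∈ L for all i ≥ 0.
Hence L = {a^(2^n) : n ≥ 0} is not regular. ∎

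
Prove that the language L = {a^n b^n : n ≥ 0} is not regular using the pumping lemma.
Assume for contradiction that L is regular, and let p ≥ 1 be the pumping length given by the pumping lemma.
Choose s = a^p b^p. Then s ∈ L and |s| = 2p ≥ p.
By the pumping lemma, s = xyz for some x, y, z with |xy| ≤ p, |y| ≥ 1, and xy^i z ∈ L for every i ≥ 0.
Since |xy| ≤ p and the first p symbols of s are all a's, we must have y = a^k for some k with 1 ≤ k ≤ p.

Take i = 3: xy³z = a^(p + 2k) b^p.
This string has p + 2k a's but p b's, and p + 2k > p because k ≥ 1. So xy³z ∉ L.

This contradicts the pumping lemma, which requires xy^i z ∈ L for all i ≥ 0.
Hence L = {a^n b^n : n ≥ 0} is not regular. ∎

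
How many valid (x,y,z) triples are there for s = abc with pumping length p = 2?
3

For s = 'abc' with pumping length p = 2:

Constraints: |xy| ≤ 2, |y| > 0

Valid decompositions (|xy| ≤ p, |y| ≥ 1):
  • x='', y='a', z='bc'
  • x='a', y='b', z='c'
  • x='', y='ab', z='c'

Total count: 3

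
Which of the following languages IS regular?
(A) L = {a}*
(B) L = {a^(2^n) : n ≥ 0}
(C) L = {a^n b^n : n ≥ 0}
(A) {a}*

(A) L = {a}* is regular.

This can be recognized by a finite automaton (DFA/NFA).
Regular expressions like {a}* define regular languages.

The other choices are not regular:
- {a^n b^n : n ≥ 0}: After pumping, the number of a's and b's become unequal
- {a^(2^n) : n ≥ 0}: After pumping, length is no longer a power of 2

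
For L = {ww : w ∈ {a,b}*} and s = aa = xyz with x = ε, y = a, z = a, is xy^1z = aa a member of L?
Yes

xy¹z = ε · a · a = aa.
aa splits into halves a · a, which are equal, so it is in L (w = a).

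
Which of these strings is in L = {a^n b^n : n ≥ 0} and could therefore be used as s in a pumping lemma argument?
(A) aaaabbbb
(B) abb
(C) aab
(A) aaaabbbb

The pumping lemma is applied to a string s that lies in L, so first check membership of each option:
- (A) aaaabbbb = a^4 b^4 has equal counts (4 = 4), so it is in L ✓
- (B) abb has 1 a's and 2 b's; 1 ≠ 2, so it is not in L ✗
- (C) aab has 2 a's and 1 b's; 2 ≠ 1, so it is not in L ✗

Only (A) aaaabbbb is in L, so it is the only candidate that could play the role of s.
(In a complete proof one picks s in terms of the pumping length p so that |s| ≥ p is guaranteed; a fixed string like aaaabbbb illustrates the shape of such an s.)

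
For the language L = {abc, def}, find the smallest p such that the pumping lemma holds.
p = 4

For a finite language L, the pumping lemma holds vacuously if p > max|s| for s ∈ L.

The longest string in L = {abc, def} has length 3.
If p = 4, then no string s ∈ L has |s| ≥ p, so the condition is vacuously true.

The minimum pumping length is p = 4.

Why no smaller p works: for any p ≤ 3, the longest string s ∈ L has |s| = 3 ≥ p, so it would
have to be pumpable; but pumping up (i = 2, 3, ...) produces ever longer strings, which cannot all lie in the
finite language L. So the pumping property fails for every p ≤ 3.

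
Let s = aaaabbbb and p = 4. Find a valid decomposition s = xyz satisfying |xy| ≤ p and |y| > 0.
x = 'a', y = 'aa', z = 'abbbb'

For s = aaaabbbb and p = 4, one valid decomposition is:
- x = 'a' (length 1)
- y = 'aa' (length 2)
- z = 'abbbb' (length 5)

Verification:
- xyz = 'a' + 'aa' + 'abbbb' = aaaabbbb ✓
- |xy| = 3 ≤ 4 ✓
- |y| = 2 > 0 ✓

All pumping lemma constraints are satisfied.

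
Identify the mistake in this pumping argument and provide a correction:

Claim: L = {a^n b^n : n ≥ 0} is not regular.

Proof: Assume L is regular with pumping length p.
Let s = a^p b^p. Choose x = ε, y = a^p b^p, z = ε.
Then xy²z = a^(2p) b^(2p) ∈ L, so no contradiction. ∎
Error: The decomposition violates |xy| ≤ p. With y = a^p b^p, |xy| = |y| = 2p > p. (The proof also miscomputes xy²z, which would be a^p b^p a^p b^p rather than a^(2p) b^(2p), and it wrongly treats one harmless decomposition as settling the matter — the prover does not get to choose the decomposition.)

Correction: The pumping lemma requires |xy| ≤ p, and the argument must handle every decomposition satisfying |xy| ≤ p, |y| ≥ 1. Since s starts with p a's, any such y consists only of a's, say y = a^k with k ≥ 1. Then xy²z = a^(p+k) b^p has unequal numbers of a's and b's, so xy²z ∉ L — the required contradiction.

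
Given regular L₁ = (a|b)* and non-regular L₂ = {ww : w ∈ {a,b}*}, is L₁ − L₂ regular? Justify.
No — L₁ − L₂ is not regular.

L₁ − L₂ is the complement of {ww} within {a,b}*. If it were regular, its complement {ww} would be regular as well (regular languages are closed under complement) — contradiction. So L₁ − L₂ is not regular.

Note that the bare facts "L₁ regular, L₂ non-regular" do not settle the question by themselves: the closure of regular languages under ∪, ∩, complement and difference applies only when BOTH operands are regular. With a non-regular operand the result can come out regular or non-regular depending on the specific languages, so one has to work out L₁ − L₂ for this particular pair, as above.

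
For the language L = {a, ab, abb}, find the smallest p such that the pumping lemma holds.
p = 4

For a finite language L, the pumping lemma holds vacuously if p > max|s| for s ∈ L.

The longest string in L = {a, ab, abb} has length 3.
If p = 4, then no string s ∈ L has |s| ≥ p, so the condition is vacuously true.

The minimum pumping length is p = 4.

Why no smaller p works: for any p ≤ 3, the longest string s ∈ L has |s| = 3 ≥ p, so it would
have to be pumpable; but pumping up (i = 2, 3, ...) produces ever longer strings, which cannot all lie in the
finite language L. So the pumping property fails for every p ≤ 3.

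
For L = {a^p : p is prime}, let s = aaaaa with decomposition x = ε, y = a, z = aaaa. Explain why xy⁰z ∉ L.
xy⁰z = aaaa ∉ L

Pumping with i = 0 replaces y = a by y⁰ = ε:
- Original: s = xyz = aaaaa; aaaaa has length 5, which is prime, so it is in L
- Pumped: xy⁰z = ε · ε · aaaa = aaaa
- aaaa has length 4 = 2 × 2, which is not prime, so it is not in L

The pumping lemma would require xy⁰z ∈ L, so this decomposition yields a contradiction.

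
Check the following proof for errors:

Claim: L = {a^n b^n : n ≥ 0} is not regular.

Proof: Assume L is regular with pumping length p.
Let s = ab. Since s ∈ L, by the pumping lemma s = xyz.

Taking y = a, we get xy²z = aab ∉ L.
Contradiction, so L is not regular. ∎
The proof is INCORRECT.

Error: The string s = ab may be shorter than p.
The pumping lemma only applies to strings with |s| ≥ p, and p is not under our control.
We must choose s in terms of p, e.g. s = a^p b^p, to ensure |s| ≥ p.
(The proof also fixes one particular y; a valid argument must handle every decomposition with |xy| ≤ p and |y| ≥ 1 — for s = a^p b^p this forces y = a^k, and then xy²z = a^(p+k) b^p ∉ L.)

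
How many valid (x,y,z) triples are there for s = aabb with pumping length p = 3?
6

For s = 'aabb' with pumping length p = 3:

Constraints: |xy| ≤ 3, |y| > 0

Valid decompositions (|xy| ≤ p, |y| ≥ 1):
  • x='', y='a', z='abb'
  • x='a', y='a', z='bb'
  • x='', y='aa', z='bb'
  • x='aa', y='b', z='b'
  • x='a', y='ab', z='b'
  • x='', y='aab', z='b'

Total count: 6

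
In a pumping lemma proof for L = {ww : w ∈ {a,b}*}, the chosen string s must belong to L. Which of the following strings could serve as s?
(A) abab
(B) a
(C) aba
(A) abab

The pumping lemma is applied to a string s that lies in L, so first check membership of each option:
- (A) abab splits into halves ab · ab, which are equal, so it is in L (w = ab) ✓
- (B) a has odd length 1, so it cannot be written as ww and is not in L ✗
- (C) aba has odd length 3, so it cannot be written as ww and is not in L ✗

Only (A) abab is in L, so it is the only candidate that could play the role of s.
(In a complete proof one picks s in terms of the pumping length p so that |s| ≥ p is guaranteed; a fixed string like abab illustrates the shape of such an s.)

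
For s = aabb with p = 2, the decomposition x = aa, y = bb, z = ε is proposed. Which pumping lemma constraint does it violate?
Violated: |xy| ≤ p

The decomposition x = aa, y = bb, z = ε for s = aabb with p = 2
violates the constraint: |xy| ≤ p

|xy| = |aabb| = 4 > 2 = p. The decomposition puts too many characters in xy.

Pumping lemma constraints:
1. xyz = s (decomposition is valid)
2. |xy| ≤ p
3. |y| > 0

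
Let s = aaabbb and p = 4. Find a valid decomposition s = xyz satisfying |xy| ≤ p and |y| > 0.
x = 'aaa', y = 'b', z = 'bb'

For s = aaabbb and p = 4, one valid decomposition is:
- x = 'aaa' (length 3)
- y = 'b' (length 1)
- z = 'bb' (length 2)

Verification:
- xyz = 'aaa' + 'b' + 'bb' = aaabbb ✓
- |xy| = 4 ≤ 4 ✓
- |y| = 1 > 0 ✓

All pumping lemma constraints are satisfied.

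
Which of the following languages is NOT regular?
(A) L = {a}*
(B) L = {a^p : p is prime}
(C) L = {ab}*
(B) {a^p : p is prime}

(B) L = {a^p : p is prime} is NOT regular.

The pumping lemma can be used to prove this:
After pumping, the length becomes composite

The other languages are regular because they can be recognized by finite automata.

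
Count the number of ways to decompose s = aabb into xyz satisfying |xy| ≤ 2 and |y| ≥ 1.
3

For s = 'aabb' with pumping length p = 2:

Constraints: |xy| ≤ 2, |y| > 0

Valid decompositions (|xy| ≤ p, |y| ≥ 1):
  • x='', y='a', z='abb'
  • x='a', y='a', z='bb'
  • x='', y='aa', z='bb'

Total count: 3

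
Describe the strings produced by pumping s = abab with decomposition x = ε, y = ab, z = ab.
{xy^i z : i ≥ 0} = {(ab)^(i+1) : i ≥ 0} = {ab, abab, ababab, ...}

With x = ε, y = ab, z = ab: Pumping 'ab' gives strings of alternating a's and b's.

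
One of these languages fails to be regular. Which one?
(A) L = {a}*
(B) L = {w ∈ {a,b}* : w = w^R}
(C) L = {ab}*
(B) {w ∈ {a,b}* : w = w^R}

(B) L = {w ∈ {a,b}* : w = w^R} is NOT regular.

The pumping lemma can be used to prove this:
After pumping, the string is no longer symmetric

The other languages are regular because they can be recognized by finite automata.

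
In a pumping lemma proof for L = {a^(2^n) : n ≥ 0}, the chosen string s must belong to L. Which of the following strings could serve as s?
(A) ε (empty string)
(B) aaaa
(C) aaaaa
(B) aaaa

The pumping lemma is applied to a string s that lies in L, so first check membership of each option:
- (A) ε has length 0, which is not a power of 2, so it is not in L ✗
- (B) aaaa has length 4 = 2^2, so it is in L ✓
- (C) aaaaa has length 5, strictly between 2^2 = 4 and 2^3 = 8, so it is not in L ✗

Only (B) aaaa is in L, so it is the only candidate that could play the role of s.
(In a complete proof one picks s in terms of the pumping length p so that |s| ≥ p is guaranteed; a fixed string like aaaa illustrates the shape of such an s.)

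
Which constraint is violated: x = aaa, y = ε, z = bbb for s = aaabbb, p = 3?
Violated: |y| > 0

The decomposition x = aaa, y = ε, z = bbb for s = aaabbb with p = 3
violates the constraint: |y| > 0

|y| = 0, but the pumping lemma requires |y| > 0 (y must be non-empty).

Pumping lemma constraints:
1. xyz = s (decomposition is valid)
2. |xy| ≤ p
3. |y| > 0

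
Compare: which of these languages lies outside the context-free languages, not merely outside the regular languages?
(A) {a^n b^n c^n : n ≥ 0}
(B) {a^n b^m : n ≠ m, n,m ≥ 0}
(A) {a^n b^n c^n : n ≥ 0}

(A) {a^n b^n c^n : n ≥ 0} requires the CFL pumping lemma.

- {a^n b^m : n ≠ m, n,m ≥ 0} is context-free (but not regular)
  • Can be shown non-regular with the regular pumping lemma
  • After pumping a's, we can make n = m

- {a^n b^n c^n : n ≥ 0} is NOT context-free
  • Requires the CFL pumping lemma to prove
  • Cannot maintain three equal counts simultaneously

The CFL pumping lemma is "stronger" in that it can prove non-membership
in the larger class of context-free languages.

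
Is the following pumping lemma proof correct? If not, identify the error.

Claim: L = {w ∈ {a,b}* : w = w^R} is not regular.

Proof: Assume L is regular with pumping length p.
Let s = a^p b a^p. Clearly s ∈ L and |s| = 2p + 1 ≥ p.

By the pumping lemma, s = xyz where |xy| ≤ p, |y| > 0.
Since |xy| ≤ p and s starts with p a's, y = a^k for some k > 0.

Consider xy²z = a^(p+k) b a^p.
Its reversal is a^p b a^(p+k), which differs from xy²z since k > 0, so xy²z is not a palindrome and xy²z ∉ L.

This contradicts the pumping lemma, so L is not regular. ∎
The proof is correct.

This proof is valid because:
1. s = a^p b a^p is in L and is chosen in terms of p, so |s| ≥ p holds for every p
2. The decomposition analysis is correct: |xy| ≤ p forces y to lie inside the leading a's
3. The contradiction is valid: a^(p+k) b a^p has more a's before the b than after it, so it is not a palindrome
4. The conclusion follows logically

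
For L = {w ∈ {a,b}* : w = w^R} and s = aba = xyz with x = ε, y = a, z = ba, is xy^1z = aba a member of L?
Yes

xy¹z = ε · a · ba = aba.
aba reversed is aba, the same string, so it is a palindrome and is in L.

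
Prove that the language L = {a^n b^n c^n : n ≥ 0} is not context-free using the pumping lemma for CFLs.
Assume for contradiction that L is context-free, and let p ≥ 1 be the pumping length given by the pumping lemma for CFLs.
Choose s = a^p b^p c^p. Then s ∈ L and |s| = 3p ≥ p.
By the CFL pumping lemma, s = uvxyz for some u, v, x, y, z with |vxy| ≤ p, |vy| ≥ 1, and uv^i xy^i z ∈ L for every i ≥ 0.

Because |vxy| ≤ p, the window vxy cannot contain both an a and a c: any substring of s containing both must include the entire block b^p plus at least one a and one c, so it has length ≥ p + 2 > p.
Hence at least one of the letters a, c does not occur in vy at all.

Take i = 0: the string uxz is obtained from s by deleting |vy| ≥ 1 symbols, so |uxz| = 3p − |vy| < 3p.
But the letter (a or c) that does not occur in vy still occurs exactly p times in uxz. Every string of L with exactly p copies of some letter is a^p b^p c^p, of length 3p. Since |uxz| < 3p, uxz ∉ L.

This contradicts the CFL pumping lemma, which requires uv^i xy^i z ∈ L for all i ≥ 0.
Hence L = {a^n b^n c^n : n ≥ 0} is not context-free. ∎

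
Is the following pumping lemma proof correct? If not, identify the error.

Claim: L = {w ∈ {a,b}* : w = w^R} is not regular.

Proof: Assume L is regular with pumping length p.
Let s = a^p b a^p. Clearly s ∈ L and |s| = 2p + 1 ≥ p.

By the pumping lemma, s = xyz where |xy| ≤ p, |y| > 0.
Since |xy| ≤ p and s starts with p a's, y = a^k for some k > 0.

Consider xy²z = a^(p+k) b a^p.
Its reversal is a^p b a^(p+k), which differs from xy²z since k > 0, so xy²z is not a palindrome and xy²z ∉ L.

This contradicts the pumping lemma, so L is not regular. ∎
The proof is correct.

This proof is valid because:
1. s = a^p b a^p is in L and is chosen in terms of p, so |s| ≥ p holds for every p
2. The decomposition analysis is correct: |xy| ≤ p forces y to lie inside the leading a's
3. The contradiction is valid: a^(p+k) b a^p has more a's before the b than after it, so it is not a palindrome
4. The conclusion follows logically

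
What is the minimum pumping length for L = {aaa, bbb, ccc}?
p = 4

For a finite language L, the pumping lemma holds vacuously if p > max|s| for s ∈ L.

The longest string in L = {aaa, bbb, ccc} has length 3.
If p = 4, then no string s ∈ L has |s| ≥ p, so the condition is vacuously true.

The minimum pumping length is p = 4.

Why no smaller p works: for any p ≤ 3, the longest string s ∈ L has |s| = 3 ≥ p, so it would
have to be pumpable; but pumping up (i = 2, 3, ...) produces ever longer strings, which cannot all lie in the
finite language L. So the pumping property fails for every p ≤ 3.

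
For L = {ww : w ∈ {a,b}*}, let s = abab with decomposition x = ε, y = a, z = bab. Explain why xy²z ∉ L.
xy²z = aabab ∉ L

Pumping with i = 2 replaces y = a by y² = aa:
- Original: s = xyz = abab; abab splits into halves ab · ab, which are equal, so it is in L (w = ab)
- Pumped: xy²z = ε · aa · bab = aabab
- aabab has odd length 5, so it cannot be written as ww and is not in L

The pumping lemma would require xy²z ∈ L, so this decomposition yields a contradiction.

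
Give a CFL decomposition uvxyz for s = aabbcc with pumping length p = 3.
u='aa', v='b', x='b', y='c', z='c'

For s = aabbcc with pumping length p = 3:

One valid decomposition:
- u = 'aa'
- v = 'b'
- x = 'b'
- y = 'c'
- z = 'c'

Verification:
- uvxyz = 'aa' + 'b' + 'b' + 'c' + 'c' = aabbcc ✓
- |vxy| = |'bbc'| = 3 ≤ 3 ✓
- |vy| = |'bc'| = 2 > 0 ✓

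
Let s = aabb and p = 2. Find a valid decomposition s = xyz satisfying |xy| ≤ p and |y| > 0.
x = '', y = 'aa', z = 'bb'

For s = aabb and p = 2, one valid decomposition is:
- x = '' (length 0)
- y = 'aa' (length 2)
- z = 'bb' (length 2)

Verification:
- xyz = '' + 'aa' + 'bb' = aabb ✓
- |xy| = 2 ≤ 2 ✓
- |y| = 2 > 0 ✓

All pumping lemma constraints are satisfied.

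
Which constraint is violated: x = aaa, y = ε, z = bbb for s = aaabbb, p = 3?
Violated: |y| > 0

The decomposition x = aaa, y = ε, z = bbb for s = aaabbb with p = 3
violates the constraint: |y| > 0

|y| = 0, but the pumping lemma requires |y| > 0 (y must be non-empty).

Pumping lemma constraints:
1. xyz = s (decomposition is valid)
2. |xy| ≤ p
3. |y| > 0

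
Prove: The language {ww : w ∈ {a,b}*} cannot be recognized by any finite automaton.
Assume for contradiction that L is regular, and let p ≥ 1 be the pumping length given by the pumping lemma.
Choose s = a^p b a^p b. Then s ∈ L (take w = a^p b) and |s| = 2p + 2 ≥ p.
By the pumping lemma, s = xyz for some x, y, z with |xy| ≤ p, |y| ≥ 1, and xy^i z ∈ L for every i ≥ 0.
Since |xy| ≤ p and the first p symbols of s are all a's, y = a^k for some k with 1 ≤ k ≤ p.

Take i = 2: t = xy²z = a^(p + k) b a^p b.
Suppose t = uu for some string u. The string t contains exactly two b's and ends in b, so u contains exactly one b and ends in b; hence u = a^j b for some j, and uu = a^j b a^j b. Comparing with t = a^(p + k) b a^p b forces j = p + k (first block) and j = p (second block), which is impossible since k ≥ 1. So t ∉ L.

This contradicts the pumping lemma, which requires xy^i z ∈ L for all i ≥ 0.
Hence L = {ww : w ∈ {a,b}*} is not regular. ∎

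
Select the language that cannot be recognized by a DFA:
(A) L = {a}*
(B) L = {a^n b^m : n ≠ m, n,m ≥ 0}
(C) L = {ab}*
(B) {a^n b^m : n ≠ m, n,m ≥ 0}

(B) L = {a^n b^m : n ≠ m, n,m ≥ 0} is NOT regular.

The pumping lemma can be used to prove this:
After pumping a's, we can make n = m

The other languages are regular because they can be recognized by finite automata.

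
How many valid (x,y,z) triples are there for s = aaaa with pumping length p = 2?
3

For s = 'aaaa' with pumping length p = 2:

Constraints: |xy| ≤ 2, |y| > 0

Valid decompositions (|xy| ≤ p, |y| ≥ 1):
  • x='', y='a', z='aaa'
  • x='a', y='a', z='aa'
  • x='', y='aa', z='aa'

Total count: 3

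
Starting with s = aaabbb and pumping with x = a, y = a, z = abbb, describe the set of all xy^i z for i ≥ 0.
{xy^i z : i ≥ 0} = {a^(2+i) b^3 : i ≥ 0} = {aabbb, aaabbb, aaaabbb, ...}

With x = a, y = a, z = abbb: Starting with aaabbb and pumping the second 'a', we get strings with 2+i a's followed by 3 b's for i = 0, 1, 2, ...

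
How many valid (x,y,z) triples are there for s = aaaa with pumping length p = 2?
3

For s = 'aaaa' with pumping length p = 2:

Constraints: |xy| ≤ 2, |y| > 0

Valid decompositions (|xy| ≤ p, |y| ≥ 1):
  • x='', y='a', z='aaa'
  • x='a', y='a', z='aa'
  • x='', y='aa', z='aa'

Total count: 3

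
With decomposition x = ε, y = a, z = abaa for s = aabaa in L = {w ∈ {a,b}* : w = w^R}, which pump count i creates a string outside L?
i = 2

xy²z = ε · aa · abaa = aaabaa; aaabaa reversed is aabaaa ≠ aaabaa, so it is not a palindrome and is not in L.
(Other choices also work, e.g. i = 0, 3; only i = 1 is guaranteed to stay in L since xy¹z = s.)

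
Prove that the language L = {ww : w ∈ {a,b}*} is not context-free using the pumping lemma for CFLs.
Assume for contradiction that L is context-free, and let p ≥ 1 be the pumping length given by the pumping lemma for CFLs.
Choose s = a^p b^p a^p b^p. Then s ∈ L (take w = a^p b^p) and |s| = 4p ≥ p.
By the CFL pumping lemma, s = uvxyz for some u, v, x, y, z with |vxy| ≤ p, |vy| ≥ 1, and uv^i xy^i z ∈ L for every i ≥ 0.

Write s as four blocks A₁ B₁ A₂ B₂ with A₁ = A₂ = a^p and B₁ = B₂ = b^p. Since |vxy| ≤ p, the window vxy lies inside at most two adjacent blocks. Take i = 0 and let t = uxz, so |t| = 4p − |vy| with 1 ≤ |vy| ≤ p. If |t| is odd, t ∉ L immediately, so assume |vy| is even (hence |vy| ≥ 2) and |t|/2 = 2p − |vy|/2, which satisfies p ≤ |t|/2 ≤ 2p − 1.

Case 1 (vxy inside A₁B₁): t = a^(p−j) b^(p−l) a^p b^p with j + l = |vy|. The second half of t has length < 2p, so it is a suffix of the trailing a^p b^p and ends in b; the first half is a^(p−j) b^(p−l) a^((j+l)/2), which ends in a because (j+l)/2 ≥ 1. The halves differ, so t ∉ L.

Case 2 (vxy inside B₁A₂, straddling the middle): t = a^p b^(p−j) a^(p−l) b^p with j + l = |vy|. If t = ww, then w is a prefix of t of length ≥ p, so w begins with a^p; and w is a suffix of t of length ≥ p, so w ends with b^p. That forces |w| ≥ 2p, contradicting |w| = |t|/2 ≤ 2p − 1. So t ∉ L.

Case 3 (vxy inside A₂B₂): t = a^p b^p a^(p−j) b^(p−l) with j + l = |vy|. The first half of t is a prefix of a^p b^p, so it begins with a; the second half is b^((j+l)/2) a^(p−j) b^(p−l), which begins with b. The halves differ, so t ∉ L.

In every case uv⁰xy⁰z = uxz ∉ L.

This contradicts the CFL pumping lemma, which requires uv^i xy^i z ∈ L for all i ≥ 0.
Hence L = {ww : w ∈ {a,b}*} is not context-free. ∎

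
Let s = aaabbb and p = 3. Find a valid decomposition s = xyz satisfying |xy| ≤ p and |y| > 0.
x = 'a', y = 'a', z = 'abbb'

For s = aaabbb and p = 3, one valid decomposition is:
- x = 'a' (length 1)
- y = 'a' (length 1)
- z = 'abbb' (length 4)

Verification:
- xyz = 'a' + 'a' + 'abbb' = aaabbb ✓
- |xy| = 2 ≤ 3 ✓
- |y| = 1 > 0 ✓

All pumping lemma constraints are satisfied.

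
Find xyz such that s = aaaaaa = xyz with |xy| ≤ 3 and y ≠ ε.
x = '', y = 'aaa', z = 'aaa'

For s = aaaaaa and p = 3, one valid decomposition is:
- x = '' (length 0)
- y = 'aaa' (length 3)
- z = 'aaa' (length 3)

Verification:
- xyz = '' + 'aaa' + 'aaa' = aaaaaa ✓
- |xy| = 3 ≤ 3 ✓
- |y| = 3 > 0 ✓

All pumping lemma constraints are satisfied.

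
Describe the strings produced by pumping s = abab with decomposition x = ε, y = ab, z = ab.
{xy^i z : i ≥ 0} = {(ab)^(i+1) : i ≥ 0} = {ab, abab, ababab, ...}

With x = ε, y = ab, z = ab: Pumping 'ab' gives strings of alternating a's and b's.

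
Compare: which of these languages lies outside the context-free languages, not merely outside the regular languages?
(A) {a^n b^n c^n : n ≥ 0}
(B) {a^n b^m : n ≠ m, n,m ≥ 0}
(A) {a^n b^n c^n : n ≥ 0}

(A) {a^n b^n c^n : n ≥ 0} requires the CFL pumping lemma.

- {a^n b^m : n ≠ m, n,m ≥ 0} is context-free (but not regular)
  • Can be shown non-regular with the regular pumping lemma
  • After pumping a's, we can make n = m

- {a^n b^n c^n : n ≥ 0} is NOT context-free
  • Requires the CFL pumping lemma to prove
  • Cannot maintain three equal counts simultaneously

The CFL pumping lemma is "stronger" in that it can prove non-membership
in the larger class of context-free languages.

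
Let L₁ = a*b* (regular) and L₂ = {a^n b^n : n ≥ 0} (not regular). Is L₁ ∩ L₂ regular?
No — L₁ ∩ L₂ is not regular.

Every string a^n b^n already lies in a*b*, so L₁ ∩ L₂ = {a^n b^n : n ≥ 0} = L₂ itself, which is the standard non-regular language (pump s = a^p b^p).

Note that the bare facts "L₁ regular, L₂ non-regular" do not settle the question by themselves: the closure of regular languages under ∪, ∩, complement and difference applies only when BOTH operands are regular. With a non-regular operand the result can come out regular or non-regular depending on the specific languages, so one has to work out L₁ ∩ L₂ for this particular pair, as above.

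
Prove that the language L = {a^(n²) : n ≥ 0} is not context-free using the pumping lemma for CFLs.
Assume for contradiction that L is context-free, and let p ≥ 1 be the pumping length given by the pumping lemma for CFLs.
Choose s = a^(p²). Then s ∈ L and |s| = p² ≥ p.
By the CFL pumping lemma, s = uvxyz for some u, v, x, y, z with |vxy| ≤ p, |vy| ≥ 1, and uv^i xy^i z ∈ L for every i ≥ 0.
All symbols are a's, so only lengths matter: let k = |vy|, with 1 ≤ k ≤ |vxy| ≤ p.

Take i = 2: |uv²xy²z| = p² + k, and p² < p² + k ≤ p² + p < (p + 1)².
So the length lies strictly between consecutive squares and is not a perfect square; uv²xy²z ∉ L.

This contradicts the CFL pumping lemma, which requires uv^i xy^i z ∈ L for all i ≥ 0.
Hence L = {a^(n²) : n ≥ 0} is not context-free. ∎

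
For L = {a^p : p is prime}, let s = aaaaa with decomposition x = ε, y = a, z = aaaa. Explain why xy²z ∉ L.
xy²z = aaaaaa ∉ L

Pumping with i = 2 replaces y = a by y² = aa:
- Original: s = xyz = aaaaa; aaaaa has length 5, which is prime, so it is in L
- Pumped: xy²z = ε · aa · aaaa = aaaaaa
- aaaaaa has length 6 = 2 × 3, which is not prime, so it is not in L

The pumping lemma would require xy²z ∈ L, so this decomposition yields a contradiction.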